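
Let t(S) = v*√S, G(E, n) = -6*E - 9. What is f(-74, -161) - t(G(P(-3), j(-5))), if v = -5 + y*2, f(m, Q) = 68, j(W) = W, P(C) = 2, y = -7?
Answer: 68 + 19*I*√21 ≈ 68.0 + 87.069*I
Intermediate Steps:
v = -19 (v = -5 - 7*2 = -5 - 14 = -19)
G(E, n) = -9 - 6*E
t(S) = -19*√S
f(-74, -161) - t(G(P(-3), j(-5))) = 68 - (-19)*√(-9 - 6*2) = 68 - (-19)*√(-9 - 12) = 68 - (-19)*√(-21) = 68 - (-19)*I*√21 = 68 + 19*I*√21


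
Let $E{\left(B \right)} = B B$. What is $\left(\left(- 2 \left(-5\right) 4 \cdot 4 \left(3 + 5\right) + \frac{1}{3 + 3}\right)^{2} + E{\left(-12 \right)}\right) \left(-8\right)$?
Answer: $- \frac{118005890}{9} \approx -1.3112 \cdot 10^{7}$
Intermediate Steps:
$E{\left(B \right)} = B^{2}$
$\left(\left(- 2 \left(-5\right) 4 \cdot 4 \left(3 + 5\right) + \frac{1}{3 + 3}\right)^{2} + E{\left(-12 \right)}\right) \left(-8\right) = \left(\left(- 2 \left(-5\right) 4 \cdot 4 \left(3 + 5\right) + \frac{1}{3 + 3}\right)^{2} + \left(-12\right)^{2}\right) \left(-8\right) = \left(\left(- 2 \left(- 20 \cdot 4 \cdot 8\right) + \frac{1}{6}\right)^{2} + 144\right) \left(-8\right) = \left(\left(- 2 \left(\left(-20\right) 32\right) + \frac{1}{6}\right)^{2} + 144\right) \left(-8\right) = \left(\left(\left(-2\right) \left(-640\right) + \frac{1}{6}\right)^{2} + 144\right) \left(-8\right) = \left(\left(1280 + \frac{1}{6}\right)^{2} + 144\right) \left(-8\right) = \left(\left(\frac{7681}{6}\right)^{2} + 144\right) \left(-8\right) = \left(\frac{58997761}{36} + 144\right) \left(-8\right) = \frac{59002945}{36} \left(-8\right) = - \frac{118005890}{9}$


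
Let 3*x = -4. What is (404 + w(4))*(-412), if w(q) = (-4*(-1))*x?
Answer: -492752/3 ≈ -1.6425e+5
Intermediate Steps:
x = -4/3 (x = (⅓)*(-4) = -4/3 ≈ -1.3333)
w(q) = -16/3 (w(q) = -4*(-1)*(-4/3) = 4*(-4/3) = -16/3)
(404 + w(4))*(-412) = (404 - 16/3)*(-412) = (1196/3)*(-412) = -492752/3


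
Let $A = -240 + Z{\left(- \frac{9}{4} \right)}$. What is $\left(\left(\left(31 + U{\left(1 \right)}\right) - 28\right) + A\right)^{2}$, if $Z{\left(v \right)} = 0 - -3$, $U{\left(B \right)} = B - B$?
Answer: $54756$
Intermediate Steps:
$U{\left(B \right)} = 0$
$Z{\left(v \right)} = 3$ ($Z{\left(v \right)} = 0 + 3 = 3$)
$A = -237$ ($A = -240 + 3 = -237$)
$\left(\left(\left(31 + U{\left(1 \right)}\right) - 28\right) + A\right)^{2} = \left(\left(\left(31 + 0\right) - 28\right) - 237\right)^{2} = \left(\left(31 - 28\right) - 237\right)^{2} = \left(3 - 237\right)^{2} = \left(-234\right)^{2} = 54756$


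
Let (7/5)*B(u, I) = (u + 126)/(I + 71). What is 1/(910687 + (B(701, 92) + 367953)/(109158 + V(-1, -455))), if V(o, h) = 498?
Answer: 31279374/28485824229565 ≈ 1.0981e-6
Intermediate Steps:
B(u, I) = 5*(126 + u)/(7*(71 + I)) (B(u, I) = 5*((u + 126)/(I + 71))/7 = 5*((126 + u)/(71 + I))/7 = 5*(126 + u)/(7*(71 + I)))
1/(910687 + (B(701, 92) + 367953)/(109158 + V(-1, -455))) = 1/(910687 + (5*(126 + 701)/(7*(71 + 92)) + 367953)/(109158 + 498)) = 1/(910687 + ((5/7)*827/163 + 367953)/109656) = 1/(910687 + ((5/7)*(1/163)*827 + 367953)*(1/109656)) = 1/(910687 + (4135/1141 + 367953)*(1/109656)) = 1/(910687 + (419838508/1141)*(1/109656)) = 1/(910687 + 104959627/31279374) = 1/(28485824229565/31279374) = 31279374/28485824229565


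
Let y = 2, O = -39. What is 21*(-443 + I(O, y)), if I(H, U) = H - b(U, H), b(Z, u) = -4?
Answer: -10038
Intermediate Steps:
I(H, U) = 4 + H (I(H, U) = H - 1*(-4) = H + 4 = 4 + H)
21*(-443 + I(O, y)) = 21*(-443 + (4 - 39)) = 21*(-443 - 35) = 21*(-478) = -10038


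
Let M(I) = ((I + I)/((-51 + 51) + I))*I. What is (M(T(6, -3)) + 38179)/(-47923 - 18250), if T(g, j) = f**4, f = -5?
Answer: -39429/66173 ≈ -0.59585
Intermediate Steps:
T(g, j) = 625 (T(g, j) = (-5)**4 = 625)
M(I) = 2*I (M(I) = ((2*I)/(0 + I))*I = ((2*I)/I)*I = 2*I)
(M(T(6, -3)) + 38179)/(-47923 - 18250) = (2*625 + 38179)/(-47923 - 18250) = (1250 + 38179)/(-66173) = 39429*(-1/66173) = -39429/66173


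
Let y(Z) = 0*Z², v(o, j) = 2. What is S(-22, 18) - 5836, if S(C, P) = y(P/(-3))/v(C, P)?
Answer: -5836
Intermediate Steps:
y(Z) = 0
S(C, P) = 0 (S(C, P) = 0/2 = 0*(½) = 0)
S(-22, 18) - 5836 = 0 - 5836 = -5836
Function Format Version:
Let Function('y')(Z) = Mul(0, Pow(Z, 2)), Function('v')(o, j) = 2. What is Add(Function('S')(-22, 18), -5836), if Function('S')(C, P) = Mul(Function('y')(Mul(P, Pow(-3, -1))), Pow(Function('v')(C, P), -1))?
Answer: -5836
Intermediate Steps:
Function('y')(Z) = 0
Function('S')(C, P) = 0 (Function('S')(C, P) = Mul(0, Pow(2, -1)) = Mul(0, Rational(1, 2)) = 0)
Add(Function('S')(-22, 18), -5836) = Add(0, -5836) = -5836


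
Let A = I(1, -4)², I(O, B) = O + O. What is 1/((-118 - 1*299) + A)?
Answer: -1/413 ≈ -0.0024213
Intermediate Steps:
I(O, B) = 2*O
A = 4 (A = (2*1)² = 2² = 4)
1/((-118 - 1*299) + A) = 1/((-118 - 1*299) + 4) = 1/((-118 - 299) + 4) = 1/(-417 + 4) = 1/(-413) = -1/413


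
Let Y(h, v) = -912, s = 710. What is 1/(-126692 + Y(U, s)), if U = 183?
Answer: -1/127604 ≈ -7.8367e-6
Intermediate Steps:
1/(-126692 + Y(U, s)) = 1/(-126692 - 912) = 1/(-127604) = -1/127604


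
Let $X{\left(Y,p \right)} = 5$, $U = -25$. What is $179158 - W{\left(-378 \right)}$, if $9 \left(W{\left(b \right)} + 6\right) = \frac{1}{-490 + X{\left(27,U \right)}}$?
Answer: $\frac{782050861}{4365} \approx 1.7916 \cdot 10^{5}$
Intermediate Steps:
$W{\left(b \right)} = - \frac{26191}{4365}$ ($W{\left(b \right)} = -6 + \frac{1}{9 \left(-490 + 5\right)} = -6 + \frac{1}{9 \left(-485\right)} = -6 + \frac{1}{9} \left(- \frac{1}{485}\right) = -6 - \frac{1}{4365} = - \frac{26191}{4365}$)
$179158 - W{\left(-378 \right)} = 179158 - - \frac{26191}{4365} = 179158 + \frac{26191}{4365} = \frac{782050861}{4365}$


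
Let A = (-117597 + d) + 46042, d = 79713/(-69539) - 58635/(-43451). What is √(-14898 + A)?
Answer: I*√789287966861776685078735/3021539089 ≈ 294.03*I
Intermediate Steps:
d = 613809702/3021539089 (d = 79713*(-1/69539) - 58635*(-1/43451) = -79713/69539 + 58635/43451 = 613809702/3021539089 ≈ 0.20314)
A = -216205615703693/3021539089 (A = (-117597 + 613809702/3021539089) + 46042 = -355323318439431/3021539089 + 46042 = -216205615703693/3021539089 ≈ -71555.)
√(-14898 + A) = √(-14898 - 216205615703693/3021539089) = √(-261220505051615/3021539089) = I*√789287966861776685078735/3021539089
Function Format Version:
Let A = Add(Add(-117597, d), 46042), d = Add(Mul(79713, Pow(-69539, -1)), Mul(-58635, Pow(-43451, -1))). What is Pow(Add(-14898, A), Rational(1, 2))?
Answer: Mul(Rational(1, 3021539089), I, Pow(789287966861776685078735, Rational(1, 2))) ≈ Mul(294.03, I)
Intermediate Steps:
d = Rational(613809702, 3021539089) (d = Add(Mul(79713, Rational(-1, 69539)), Mul(-58635, Rational(-1, 43451))) = Add(Rational(-79713, 69539), Rational(58635, 43451)) = Rational(613809702, 3021539089) ≈ 0.20314)
A = Rational(-216205615703693, 3021539089) (A = Add(Add(-117597, Rational(613809702, 3021539089)), 46042) = Add(Rational(-355323318439431, 3021539089), 46042) = Rational(-216205615703693, 3021539089) ≈ -71555.)
Pow(Add(-14898, A), Rational(1, 2)) = Pow(Add(-14898, Rational(-216205615703693, 3021539089)), Rational(1, 2)) = Pow(Rational(-261220505051615, 3021539089), Rational(1, 2)) = Mul(Rational(1, 3021539089), I, Pow(789287966861776685078735, Rational(1, 2)))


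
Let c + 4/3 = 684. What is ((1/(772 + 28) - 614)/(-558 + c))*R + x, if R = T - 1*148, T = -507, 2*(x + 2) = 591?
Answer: 210604247/59840 ≈ 3519.5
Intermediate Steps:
c = 2048/3 (c = -4/3 + 684 = 2048/3 ≈ 682.67)
x = 587/2 (x = -2 + (½)*591 = -2 + 591/2 = 587/2 ≈ 293.50)
R = -655 (R = -507 - 1*148 = -507 - 148 = -655)
((1/(772 + 28) - 614)/(-558 + c))*R + x = ((1/(772 + 28) - 614)/(-558 + 2048/3))*(-655) + 587/2 = ((1/800 - 614)/(374/3))*(-655) + 587/2 = ((1/800 - 614)*(3/374))*(-655) + 587/2 = -491199/800*3/374*(-655) + 587/2 = -1473597/299200*(-655) + 587/2 = 193041207/59840 + 587/2 = 210604247/59840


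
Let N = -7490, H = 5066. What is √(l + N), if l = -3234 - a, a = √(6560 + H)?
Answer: √(-10724 - √11626) ≈ 104.08*I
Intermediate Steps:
a = √11626 (a = √(6560 + 5066) = √11626 ≈ 107.82)
l = -3234 - √11626 ≈ -3341.8
√(l + N) = √((-3234 - √11626) - 7490) = √(-10724 - √11626)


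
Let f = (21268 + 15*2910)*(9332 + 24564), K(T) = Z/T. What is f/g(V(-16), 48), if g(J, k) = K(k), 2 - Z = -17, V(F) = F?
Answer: 5559058176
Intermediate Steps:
Z = 19 (Z = 2 - 1*(-17) = 2 + 17 = 19)
K(T) = 19/T
g(J, k) = 19/k
f = 2200460528 (f = (21268 + 43650)*33896 = 64918*33896 = 2200460528)
f/g(V(-16), 48) = 2200460528/((19/48)) = 2200460528/((19*(1/48))) = 2200460528/(19/48) = 2200460528*(48/19) = 5559058176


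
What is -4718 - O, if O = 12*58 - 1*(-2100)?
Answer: -7514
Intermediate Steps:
O = 2796 (O = 696 + 2100 = 2796)
-4718 - O = -4718 - 1*2796 = -4718 - 2796 = -7514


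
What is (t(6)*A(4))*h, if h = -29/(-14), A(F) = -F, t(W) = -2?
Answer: 116/7 ≈ 16.571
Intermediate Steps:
h = 29/14 (h = -29*(-1/14) = 29/14 ≈ 2.0714)
(t(6)*A(4))*h = -(-2)*4*(29/14) = -2*(-4)*(29/14) = 8*(29/14) = 116/7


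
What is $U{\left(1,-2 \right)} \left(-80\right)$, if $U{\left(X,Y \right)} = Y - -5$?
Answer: $-240$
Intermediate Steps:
$U{\left(X,Y \right)} = 5 + Y$ ($U{\left(X,Y \right)} = Y + 5 = 5 + Y$)
$U{\left(1,-2 \right)} \left(-80\right) = \left(5 - 2\right) \left(-80\right) = 3 \left(-80\right) = -240$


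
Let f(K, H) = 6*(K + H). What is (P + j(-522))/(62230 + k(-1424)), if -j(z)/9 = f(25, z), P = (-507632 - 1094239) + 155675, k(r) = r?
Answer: -709679/30403 ≈ -23.342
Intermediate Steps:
f(K, H) = 6*H + 6*K (f(K, H) = 6*(H + K) = 6*H + 6*K)
P = -1446196 (P = -1601871 + 155675 = -1446196)
j(z) = -1350 - 54*z (j(z) = -9*(6*z + 6*25) = -9*(6*z + 150) = -9*(150 + 6*z) = -1350 - 54*z)
(P + j(-522))/(62230 + k(-1424)) = (-1446196 + (-1350 - 54*(-522)))/(62230 - 1424) = (-1446196 + (-1350 + 28188))/60806 = (-1446196 + 26838)*(1/60806) = -1419358*1/60806 = -709679/30403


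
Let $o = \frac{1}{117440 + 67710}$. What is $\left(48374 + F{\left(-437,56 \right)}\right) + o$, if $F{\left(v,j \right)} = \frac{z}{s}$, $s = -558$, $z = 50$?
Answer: $\frac{2498843833429}{51656850} \approx 48374.0$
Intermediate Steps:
$o = \frac{1}{185150} \approx 5.401 \cdot 10^{-6}$
$F{\left(v,j \right)} = - \frac{25}{279}$ ($F{\left(v,j \right)} = \frac{50}{-558} = 50 \left(- \frac{1}{558}\right) = - \frac{25}{279}$)
$\left(48374 + F{\left(-437,56 \right)}\right) + o = \left(48374 - \frac{25}{279}\right) + \frac{1}{185150} = \frac{13496321}{279} + \frac{1}{185150} = \frac{2498843833429}{51656850}$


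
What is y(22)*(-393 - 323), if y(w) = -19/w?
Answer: 6802/11 ≈ 618.36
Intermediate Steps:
y(22)*(-393 - 323) = (-19/22)*(-393 - 323) = -19*1/22*(-716) = -19/22*(-716) = 6802/11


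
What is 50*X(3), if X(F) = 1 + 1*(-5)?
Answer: -200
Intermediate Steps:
X(F) = -4 (X(F) = 1 - 5 = -4)
50*X(3) = 50*(-4) = -200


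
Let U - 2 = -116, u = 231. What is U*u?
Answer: -26334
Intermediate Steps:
U = -114 (U = 2 - 116 = -114)
U*u = -114*231 = -26334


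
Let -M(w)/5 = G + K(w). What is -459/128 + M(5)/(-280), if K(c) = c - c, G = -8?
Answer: -3341/896 ≈ -3.7288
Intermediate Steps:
K(c) = 0
M(w) = 40 (M(w) = -5*(-8 + 0) = -5*(-8) = 40)
-459/128 + M(5)/(-280) = -459/128 + 40/(-280) = -459*1/128 + 40*(-1/280) = -459/128 - ⅐ = -3341/896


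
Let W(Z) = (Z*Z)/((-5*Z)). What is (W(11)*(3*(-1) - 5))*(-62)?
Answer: -5456/5 ≈ -1091.2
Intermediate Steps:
W(Z) = -Z/5 (W(Z) = Z²*(-1/(5*Z)) = -Z/5)
(W(11)*(3*(-1) - 5))*(-62) = ((-⅕*11)*(3*(-1) - 5))*(-62) = -11*(-3 - 5)/5*(-62) = -11/5*(-8)*(-62) = (88/5)*(-62) = -5456/5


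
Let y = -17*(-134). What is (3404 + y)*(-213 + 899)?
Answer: 3897852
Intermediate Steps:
y = 2278
(3404 + y)*(-213 + 899) = (3404 + 2278)*(-213 + 899) = 5682*686 = 3897852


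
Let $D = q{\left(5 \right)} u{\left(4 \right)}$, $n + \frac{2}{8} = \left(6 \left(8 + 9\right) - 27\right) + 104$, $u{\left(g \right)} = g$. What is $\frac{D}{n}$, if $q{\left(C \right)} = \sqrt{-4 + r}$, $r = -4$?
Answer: $\frac{32 i \sqrt{2}}{715} \approx 0.063293 i$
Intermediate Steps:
$n = \frac{715}{4}$ ($n = - \frac{1}{4} - \left(-77 - 6 \left(8 + 9\right)\right) = - \frac{1}{4} + \left(\left(6 \cdot 17 - 27\right) + 104\right) = - \frac{1}{4} + \left(\left(102 - 27\right) + 104\right) = - \frac{1}{4} + \left(75 + 104\right) = - \frac{1}{4} + 179 = \frac{715}{4} \approx 178.75$)
$q{\left(C \right)} = 2 i \sqrt{2}$ ($q{\left(C \right)} = \sqrt{-4 - 4} = \sqrt{-8} = 2 i \sqrt{2}$)
$D = 8 i \sqrt{2}$ ($D = 2 i \sqrt{2} \cdot 4 = 8 i \sqrt{2} \approx 11.314 i$)
$\frac{D}{n} = \frac{8 i \sqrt{2}}{\frac{715}{4}} = 8 i \sqrt{2} \cdot \frac{4}{715} = \frac{32 i \sqrt{2}}{715}$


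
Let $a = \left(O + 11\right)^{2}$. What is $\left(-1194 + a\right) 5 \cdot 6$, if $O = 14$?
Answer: $-17070$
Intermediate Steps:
$a = 625$ ($a = \left(14 + 11\right)^{2} = 25^{2} = 625$)
$\left(-1194 + a\right) 5 \cdot 6 = \left(-1194 + 625\right) 5 \cdot 6 = \left(-569\right) 30 = -17070$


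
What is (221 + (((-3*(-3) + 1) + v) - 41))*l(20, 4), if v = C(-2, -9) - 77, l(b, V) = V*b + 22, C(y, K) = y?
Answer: 11322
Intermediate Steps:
l(b, V) = 22 + V*b
v = -79 (v = -2 - 77 = -79)
(221 + (((-3*(-3) + 1) + v) - 41))*l(20, 4) = (221 + (((-3*(-3) + 1) - 79) - 41))*(22 + 4*20) = (221 + (((9 + 1) - 79) - 41))*(22 + 80) = (221 + ((10 - 79) - 41))*102 = (221 + (-69 - 41))*102 = (221 - 110)*102 = 111*102 = 11322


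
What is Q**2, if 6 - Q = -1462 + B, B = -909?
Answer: 5650129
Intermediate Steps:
Q = 2377 (Q = 6 - (-1462 - 909) = 6 - 1*(-2371) = 6 + 2371 = 2377)
Q**2 = 2377**2 = 5650129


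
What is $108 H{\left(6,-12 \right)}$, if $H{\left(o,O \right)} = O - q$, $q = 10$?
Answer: $-2376$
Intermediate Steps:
$H{\left(o,O \right)} = -10 + O$ ($H{\left(o,O \right)} = O - 10 = -10 + O$)
$108 H{\left(6,-12 \right)} = 108 \left(-10 - 12\right) = 108 \left(-22\right) = -2376$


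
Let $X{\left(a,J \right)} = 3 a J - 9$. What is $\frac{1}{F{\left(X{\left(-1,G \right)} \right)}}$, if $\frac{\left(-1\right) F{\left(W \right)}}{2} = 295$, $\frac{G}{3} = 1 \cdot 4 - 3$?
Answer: $- \frac{1}{590} \approx -0.0016949$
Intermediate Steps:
$G = 3$ ($G = 3 \left(1 \cdot 4 - 3\right) = 3 \left(4 - 3\right) = 3 \cdot 1 = 3$)
$X{\left(a,J \right)} = -9 + 3 J a$ ($X{\left(a,J \right)} = 3 J a - 9 = -9 + 3 J a$)
$F{\left(W \right)} = -590$ ($F{\left(W \right)} = \left(-2\right) 295 = -590$)
$\frac{1}{F{\left(X{\left(-1,G \right)} \right)}} = \frac{1}{-590} = - \frac{1}{590}$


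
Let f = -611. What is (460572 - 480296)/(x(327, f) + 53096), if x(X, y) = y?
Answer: -19724/52485 ≈ -0.37580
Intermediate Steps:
(460572 - 480296)/(x(327, f) + 53096) = (460572 - 480296)/(-611 + 53096) = -19724/52485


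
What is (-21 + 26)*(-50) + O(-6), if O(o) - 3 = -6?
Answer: -253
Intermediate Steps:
O(o) = -3 (O(o) = 3 - 6 = -3)
(-21 + 26)*(-50) + O(-6) = (-21 + 26)*(-50) - 3 = 5*(-50) - 3 = -250 - 3 = -253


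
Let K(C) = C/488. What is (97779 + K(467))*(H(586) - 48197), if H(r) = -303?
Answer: -578564005375/122 ≈ -4.7423e+9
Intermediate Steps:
K(C) = C/488 (K(C) = C*(1/488) = C/488)
(97779 + K(467))*(H(586) - 48197) = (97779 + (1/488)*467)*(-303 - 48197) = (97779 + 467/488)*(-48500) = (47716619/488)*(-48500) = -578564005375/122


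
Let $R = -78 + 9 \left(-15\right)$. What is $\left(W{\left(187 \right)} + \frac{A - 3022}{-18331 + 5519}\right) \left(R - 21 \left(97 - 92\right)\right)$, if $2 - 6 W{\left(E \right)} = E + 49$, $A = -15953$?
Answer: $\frac{76430187}{6406} \approx 11931.0$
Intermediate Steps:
$W{\left(E \right)} = - \frac{47}{6} - \frac{E}{6}$ ($W{\left(E \right)} = \frac{1}{3} - \frac{E + 49}{6} = \frac{1}{3} - \frac{49 + E}{6} = \frac{1}{3} - \left(\frac{49}{6} + \frac{E}{6}\right) = - \frac{47}{6} - \frac{E}{6}$)
$R = -213$ ($R = -78 - 135 = -213$)
$\left(W{\left(187 \right)} + \frac{A - 3022}{-18331 + 5519}\right) \left(R - 21 \left(97 - 92\right)\right) = \left(\left(- \frac{47}{6} - \frac{187}{6}\right) + \frac{-15953 - 3022}{-18331 + 5519}\right) \left(-213 - 21 \left(97 - 92\right)\right) = \left(\left(- \frac{47}{6} - \frac{187}{6}\right) - \frac{18975}{-12812}\right) \left(-213 - 105\right) = \left(-39 - - \frac{18975}{12812}\right) \left(-213 - 105\right) = \left(-39 + \frac{18975}{12812}\right) \left(-318\right) = \left(- \frac{480693}{12812}\right) \left(-318\right) = \frac{76430187}{6406}$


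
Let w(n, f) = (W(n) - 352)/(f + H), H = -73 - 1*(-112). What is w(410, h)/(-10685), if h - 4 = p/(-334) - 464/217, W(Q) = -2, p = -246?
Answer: 6414303/8053711900 ≈ 0.00079644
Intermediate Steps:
H = 39 (H = -73 + 112 = 39)
h = 94159/36239 (h = 4 + (-246/(-334) - 464/217) = 4 + (-246*(-1/334) - 464*1/217) = 4 + (123/167 - 464/217) = 4 - 50797/36239 = 94159/36239 ≈ 2.5983)
w(n, f) = -354/(39 + f) (w(n, f) = (-2 - 352)/(f + 39) = -354/(39 + f))
w(410, h)/(-10685) = -354/(39 + 94159/36239)/(-10685) = -354/1507480/36239*(-1/10685) = -354*36239/1507480*(-1/10685) = -6414303/753740*(-1/10685) = 6414303/8053711900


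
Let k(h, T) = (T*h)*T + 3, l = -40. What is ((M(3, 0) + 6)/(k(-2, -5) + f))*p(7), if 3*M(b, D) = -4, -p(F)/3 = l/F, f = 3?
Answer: -20/11 ≈ -1.8182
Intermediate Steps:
p(F) = 120/F (p(F) = -(-120)/F = 120/F)
k(h, T) = 3 + h*T² (k(h, T) = h*T² + 3 = 3 + h*T²)
M(b, D) = -4/3 (M(b, D) = (⅓)*(-4) = -4/3)
((M(3, 0) + 6)/(k(-2, -5) + f))*p(7) = ((-4/3 + 6)/((3 - 2*(-5)²) + 3))*(120/7) = (14/(3*((3 - 2*25) + 3)))*(120*(⅐)) = (14/(3*((3 - 50) + 3)))*(120/7) = (14/(3*(-47 + 3)))*(120/7) = ((14/3)/(-44))*(120/7) = ((14/3)*(-1/44))*(120/7) = -7/66*120/7 = -20/11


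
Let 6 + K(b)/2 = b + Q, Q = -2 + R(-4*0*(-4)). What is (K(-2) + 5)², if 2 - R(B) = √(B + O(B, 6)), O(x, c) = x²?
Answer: 121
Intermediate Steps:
R(B) = 2 - √(B + B²)
Q = 0 (Q = -2 + (2 - √((-4*0*(-4))*(1 - 4*0*(-4)))) = -2 + (2 - √((0*(-4))*(1 + 0*(-4)))) = -2 + (2 - √(0*(1 + 0))) = -2 + (2 - √(0*1)) = -2 + (2 - √0) = -2 + (2 - 1*0) = -2 + (2 + 0) = -2 + 2 = 0)
K(b) = -12 + 2*b (K(b) = -12 + 2*(b + 0) = -12 + 2*b)
(K(-2) + 5)² = ((-12 + 2*(-2)) + 5)² = ((-12 - 4) + 5)² = (-16 + 5)² = (-11)² = 121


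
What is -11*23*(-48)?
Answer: 12144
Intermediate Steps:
-11*23*(-48) = -253*(-48) = 12144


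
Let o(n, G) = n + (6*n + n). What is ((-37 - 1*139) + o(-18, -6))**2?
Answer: 102400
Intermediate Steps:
o(n, G) = 8*n (o(n, G) = n + 7*n = 8*n)
((-37 - 1*139) + o(-18, -6))**2 = ((-37 - 1*139) + 8*(-18))**2 = ((-37 - 139) - 144)**2 = (-176 - 144)**2 = (-320)**2 = 102400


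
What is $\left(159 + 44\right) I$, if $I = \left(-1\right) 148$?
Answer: $-30044$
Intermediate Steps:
$I = -148$
$\left(159 + 44\right) I = \left(159 + 44\right) \left(-148\right) = 203 \left(-148\right) = -30044$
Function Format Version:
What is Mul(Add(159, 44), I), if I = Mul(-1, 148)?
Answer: -30044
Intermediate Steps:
I = -148
Mul(Add(159, 44), I) = Mul(Add(159, 44), -148) = Mul(203, -148) = -30044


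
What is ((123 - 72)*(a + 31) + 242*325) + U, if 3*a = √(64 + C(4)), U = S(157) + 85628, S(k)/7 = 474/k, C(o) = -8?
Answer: 26043181/157 + 34*√14 ≈ 1.6601e+5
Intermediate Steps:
S(k) = 3318/k (S(k) = 7*(474/k) = 3318/k)
U = 13446914/157 (U = 3318/157 + 85628 = 13446914/157 ≈ 85649.)
a = 2*√14/3 (a = √(64 - 8)/3 = √56/3 = (2*√14)/3 = 2*√14/3 ≈ 2.4944)
((123 - 72)*(a + 31) + 242*325) + U = ((123 - 72)*(2*√14/3 + 31) + 242*325) + 13446914/157 = (51*(31 + 2*√14/3) + 78650) + 13446914/157 = ((1581 + 34*√14) + 78650) + 13446914/157 = (80231 + 34*√14) + 13446914/157 = 26043181/157 + 34*√14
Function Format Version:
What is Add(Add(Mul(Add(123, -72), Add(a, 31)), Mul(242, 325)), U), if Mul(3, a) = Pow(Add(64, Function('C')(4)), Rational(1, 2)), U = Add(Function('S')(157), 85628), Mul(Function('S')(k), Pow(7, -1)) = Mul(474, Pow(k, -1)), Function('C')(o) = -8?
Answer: Add(Rational(26043181, 157), Mul(34, Pow(14, Rational(1, 2)))) ≈ 1.6601e+5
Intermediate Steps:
Function('S')(k) = Mul(3318, Pow(k, -1)) (Function('S')(k) = Mul(7, Mul(474, Pow(k, -1))) = Mul(3318, Pow(k, -1)))
U = Rational(13446914, 157) (U = Add(Mul(3318, Pow(157, -1)), 85628) = Add(Mul(3318, Rational(1, 157)), 85628) = Add(Rational(3318, 157), 85628) = Rational(13446914, 157) ≈ 85649.)
a = Mul(Rational(2, 3), Pow(14, Rational(1, 2))) (a = Mul(Rational(1, 3), Pow(Add(64, -8), Rational(1, 2))) = Mul(Rational(1, 3), Pow(56, Rational(1, 2))) = Mul(Rational(1, 3), Mul(2, Pow(14, Rational(1, 2)))) = Mul(Rational(2, 3), Pow(14, Rational(1, 2))) ≈ 2.4944)
Add(Add(Mul(Add(123, -72), Add(a, 31)), Mul(242, 325)), U) = Add(Add(Mul(Add(123, -72), Add(Mul(Rational(2, 3), Pow(14, Rational(1, 2))), 31)), Mul(242, 325)), Rational(13446914, 157)) = Add(Add(Mul(51, Add(31, Mul(Rational(2, 3), Pow(14, Rational(1, 2))))), 78650), Rational(13446914, 157)) = Add(Add(Add(1581, Mul(34, Pow(14, Rational(1, 2)))), 78650), Rational(13446914, 157)) = Add(Add(80231, Mul(34, Pow(14, Rational(1, 2)))), Rational(13446914, 157)) = Add(Rational(26043181, 157), Mul(34, Pow(14, Rational(1, 2))))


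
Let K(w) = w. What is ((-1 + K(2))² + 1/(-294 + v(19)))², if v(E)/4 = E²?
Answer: 1324801/1322500 ≈ 1.0017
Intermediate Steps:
v(E) = 4*E²
((-1 + K(2))² + 1/(-294 + v(19)))² = ((-1 + 2)² + 1/(-294 + 4*19²))² = (1² + 1/(-294 + 4*361))² = (1 + 1/(-294 + 1444))² = (1 + 1/1150)² = (1151/1150)² = 1324801/1322500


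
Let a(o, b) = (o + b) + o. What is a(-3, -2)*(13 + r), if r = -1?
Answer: -96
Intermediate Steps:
a(o, b) = b + 2*o (a(o, b) = (b + o) + o = b + 2*o)
a(-3, -2)*(13 + r) = (-2 + 2*(-3))*(13 - 1) = (-2 - 6)*12 = -8*12 = -96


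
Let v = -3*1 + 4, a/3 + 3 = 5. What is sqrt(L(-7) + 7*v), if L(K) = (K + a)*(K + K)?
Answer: sqrt(21) ≈ 4.5826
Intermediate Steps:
a = 6 (a = -9 + 3*5 = -9 + 15 = 6)
L(K) = 2*K*(6 + K) (L(K) = (K + 6)*(K + K) = (6 + K)*(2*K) = 2*K*(6 + K))
v = 1 (v = -3 + 4 = 1)
sqrt(L(-7) + 7*v) = sqrt(2*(-7)*(6 - 7) + 7*1) = sqrt(2*(-7)*(-1) + 7) = sqrt(14 + 7) = sqrt(21)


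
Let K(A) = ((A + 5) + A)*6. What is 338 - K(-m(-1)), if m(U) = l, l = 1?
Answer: 320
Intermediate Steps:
m(U) = 1
K(A) = 30 + 12*A (K(A) = ((5 + A) + A)*6 = (5 + 2*A)*6 = 30 + 12*A)
338 - K(-m(-1)) = 338 - (30 + 12*(-1*1)) = 338 - (30 + 12*(-1)) = 338 - (30 - 12) = 338 - 1*18 = 338 - 18 = 320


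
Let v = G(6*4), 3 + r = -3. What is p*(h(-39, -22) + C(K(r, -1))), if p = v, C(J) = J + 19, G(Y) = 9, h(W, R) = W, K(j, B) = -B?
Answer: -171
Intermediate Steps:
r = -6 (r = -3 - 3 = -6)
C(J) = 19 + J
v = 9
p = 9
p*(h(-39, -22) + C(K(r, -1))) = 9*(-39 + (19 - 1*(-1))) = 9*(-39 + (19 + 1)) = 9*(-39 + 20) = 9*(-19) = -171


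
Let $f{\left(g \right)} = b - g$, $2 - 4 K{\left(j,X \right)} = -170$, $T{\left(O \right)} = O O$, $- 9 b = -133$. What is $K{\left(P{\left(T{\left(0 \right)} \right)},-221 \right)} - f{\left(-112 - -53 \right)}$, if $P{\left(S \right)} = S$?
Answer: $- \frac{277}{9} \approx -30.778$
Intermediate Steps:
$b = \frac{133}{9}$ ($b = \left(- \frac{1}{9}\right) \left(-133\right) = \frac{133}{9} \approx 14.778$)
$T{\left(O \right)} = O^{2}$
$K{\left(j,X \right)} = 43$ ($K{\left(j,X \right)} = \frac{1}{2} - - \frac{85}{2} = \frac{1}{2} + \frac{85}{2} = 43$)
$f{\left(g \right)} = \frac{133}{9} - g$
$K{\left(P{\left(T{\left(0 \right)} \right)},-221 \right)} - f{\left(-112 - -53 \right)} = 43 - \left(\frac{133}{9} - \left(-112 - -53\right)\right) = 43 - \left(\frac{133}{9} - \left(-112 + 53\right)\right) = 43 - \left(\frac{133}{9} - -59\right) = 43 - \left(\frac{133}{9} + 59\right) = 43 - \frac{664}{9} = - \frac{277}{9}$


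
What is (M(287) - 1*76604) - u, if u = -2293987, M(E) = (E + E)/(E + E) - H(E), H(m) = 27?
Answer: 2217357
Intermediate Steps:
M(E) = -26 (M(E) = (E + E)/(E + E) - 1*27 = (2*E)/((2*E)) - 27 = (2*E)*(1/(2*E)) - 27 = 1 - 27 = -26)
(M(287) - 1*76604) - u = (-26 - 1*76604) - 1*(-2293987) = (-26 - 76604) + 2293987 = -76630 + 2293987 = 2217357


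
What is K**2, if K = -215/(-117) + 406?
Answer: 2276912089/13689 ≈ 1.6633e+5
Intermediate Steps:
K = 47717/117 (K = -215*(-1/117) + 406 = 215/117 + 406 = 47717/117 ≈ 407.84)
K**2 = (47717/117)**2 = 2276912089/13689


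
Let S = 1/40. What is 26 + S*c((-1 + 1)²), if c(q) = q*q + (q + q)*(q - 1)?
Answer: 26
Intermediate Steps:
S = 1/40 ≈ 0.025000
c(q) = q² + 2*q*(-1 + q) (c(q) = q² + (2*q)*(-1 + q) = q² + 2*q*(-1 + q))
26 + S*c((-1 + 1)²) = 26 + ((-1 + 1)²*(-2 + 3*(-1 + 1)²))/40 = 26 + (0²*(-2 + 3*0²))/40 = 26 + (0*(-2 + 3*0))/40 = 26 + (0*(-2 + 0))/40 = 26 + (0*(-2))/40 = 26 + (1/40)*0 = 26 + 0 = 26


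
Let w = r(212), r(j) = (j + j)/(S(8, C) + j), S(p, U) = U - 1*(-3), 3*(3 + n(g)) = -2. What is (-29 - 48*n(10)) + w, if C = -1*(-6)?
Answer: 32911/221 ≈ 148.92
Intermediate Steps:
n(g) = -11/3 (n(g) = -3 + (⅓)*(-2) = -3 - ⅔ = -11/3)
C = 6
S(p, U) = 3 + U (S(p, U) = U + 3 = 3 + U)
r(j) = 2*j/(9 + j) (r(j) = (j + j)/((3 + 6) + j) = (2*j)/(9 + j) = 2*j/(9 + j))
w = 424/221 (w = 2*212/(9 + 212) = 2*212/221 = 2*212*(1/221) = 424/221 ≈ 1.9186)
(-29 - 48*n(10)) + w = (-29 - 48*(-11/3)) + 424/221 = (-29 + 176) + 424/221 = 147 + 424/221 = 32911/221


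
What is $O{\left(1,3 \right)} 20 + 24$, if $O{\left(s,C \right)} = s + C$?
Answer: $104$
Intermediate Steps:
$O{\left(s,C \right)} = C + s$
$O{\left(1,3 \right)} 20 + 24 = \left(3 + 1\right) 20 + 24 = 4 \cdot 20 + 24 = 80 + 24 = 104$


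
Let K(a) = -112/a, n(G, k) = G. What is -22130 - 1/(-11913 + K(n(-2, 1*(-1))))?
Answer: -262395409/11857 ≈ -22130.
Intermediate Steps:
-22130 - 1/(-11913 + K(n(-2, 1*(-1)))) = -22130 - 1/(-11913 - 112/(-2)) = -22130 - 1/(-11913 - 112*(-½)) = -22130 - 1/(-11913 + 56) = -22130 - 1/(-11857) = -22130 - 1*(-1/11857) = -22130 + 1/11857 = -262395409/11857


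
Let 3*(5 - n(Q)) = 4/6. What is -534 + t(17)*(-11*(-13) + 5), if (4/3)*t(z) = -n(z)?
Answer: -3193/3 ≈ -1064.3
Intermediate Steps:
n(Q) = 43/9 (n(Q) = 5 - 4/(3*6) = 5 - 1/3*2/3 = 5 - 2/9 = 43/9)
t(z) = -43/12 (t(z) = 3*(-1*43/9)/4 = (3/4)*(-43/9) = -43/12)
-534 + t(17)*(-11*(-13) + 5) = -534 - 43*(-11*(-13) + 5)/12 = -534 - 43*(143 + 5)/12 = -534 - 43/12*148 = -534 - 1591/3 = -3193/3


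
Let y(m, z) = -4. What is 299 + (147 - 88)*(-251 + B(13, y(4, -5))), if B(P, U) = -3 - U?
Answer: -14451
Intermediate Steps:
299 + (147 - 88)*(-251 + B(13, y(4, -5))) = 299 + (147 - 88)*(-251 + (-3 - 1*(-4))) = 299 + 59*(-251 + (-3 + 4)) = 299 + 59*(-251 + 1) = 299 + 59*(-250) = 299 - 14750 = -14451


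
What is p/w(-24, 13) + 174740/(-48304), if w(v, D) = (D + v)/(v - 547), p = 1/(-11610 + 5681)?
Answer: -2855987411/787584644 ≈ -3.6263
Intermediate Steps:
p = -1/5929 (p = 1/(-5929) = -1/5929 ≈ -0.00016866)
w(v, D) = (D + v)/(-547 + v)
p/w(-24, 13) + 174740/(-48304) = -(-547 - 24)/(13 - 24)/5929 + 174740/(-48304) = -1/(5929*(-11/(-571))) + 174740*(-1/48304) = -1/(5929*((-1/571*(-11)))) - 43685/12076 = -1/(5929*11/571) - 43685/12076 = -1/5929*571/11 - 43685/12076 = -571/65219 - 43685/12076 = -2855987411/787584644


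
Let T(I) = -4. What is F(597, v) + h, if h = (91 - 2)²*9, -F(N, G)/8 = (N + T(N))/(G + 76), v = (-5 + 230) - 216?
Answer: 6054821/85 ≈ 71233.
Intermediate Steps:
v = 9 (v = 225 - 216 = 9)
F(N, G) = -8*(-4 + N)/(76 + G) (F(N, G) = -8*(N - 4)/(G + 76) = -8*(-4 + N)/(76 + G))
h = 71289 (h = 89²*9 = 7921*9 = 71289)
F(597, v) + h = 8*(4 - 1*597)/(76 + 9) + 71289 = 8*(4 - 597)/85 + 71289 = 8*(1/85)*(-593) + 71289 = -4744/85 + 71289 = 6054821/85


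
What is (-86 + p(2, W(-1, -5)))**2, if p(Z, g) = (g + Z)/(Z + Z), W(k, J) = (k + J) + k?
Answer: 121801/16 ≈ 7612.6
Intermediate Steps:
W(k, J) = J + 2*k (W(k, J) = (J + k) + k = J + 2*k)
p(Z, g) = (Z + g)/(2*Z) (p(Z, g) = (Z + g)/((2*Z)) = (Z + g)*(1/(2*Z)) = (Z + g)/(2*Z))
(-86 + p(2, W(-1, -5)))**2 = (-86 + (1/2)*(2 + (-5 + 2*(-1)))/2)**2 = (-86 + (1/2)*(1/2)*(2 + (-5 - 2)))**2 = (-86 + (1/2)*(1/2)*(2 - 7))**2 = (-86 + (1/2)*(1/2)*(-5))**2 = (-86 - 5/4)**2 = (-349/4)**2 = 121801/16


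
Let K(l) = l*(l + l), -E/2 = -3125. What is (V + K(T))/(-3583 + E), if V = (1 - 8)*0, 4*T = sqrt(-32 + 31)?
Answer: -1/21336 ≈ -4.6869e-5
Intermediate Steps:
E = 6250 (E = -2*(-3125) = 6250)
T = I/4 (T = sqrt(-32 + 31)/4 = sqrt(-1)/4 = I/4 ≈ 0.25*I)
K(l) = 2*l**2 (K(l) = l*(2*l) = 2*l**2)
V = 0 (V = -7*0 = 0)
(V + K(T))/(-3583 + E) = (0 + 2*(I/4)**2)/(-3583 + 6250) = (0 + 2*(-1/16))/2667 = (0 - 1/8)*(1/2667) = -1/8*1/2667 = -1/21336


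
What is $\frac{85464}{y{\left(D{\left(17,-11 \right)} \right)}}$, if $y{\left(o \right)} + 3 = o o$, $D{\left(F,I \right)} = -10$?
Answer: $\frac{85464}{97} \approx 881.07$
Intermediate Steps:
$y{\left(o \right)} = -3 + o^{2}$ ($y{\left(o \right)} = -3 + o o = -3 + o^{2}$)
$\frac{85464}{y{\left(D{\left(17,-11 \right)} \right)}} = \frac{85464}{-3 + \left(-10\right)^{2}} = \frac{85464}{-3 + 100} = \frac{85464}{97}$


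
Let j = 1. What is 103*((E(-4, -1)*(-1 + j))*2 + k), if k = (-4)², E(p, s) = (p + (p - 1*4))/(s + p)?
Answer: 1648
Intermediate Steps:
E(p, s) = (-4 + 2*p)/(p + s) (E(p, s) = (p + (p - 4))/(p + s) = (p + (-4 + p))/(p + s) = (-4 + 2*p)/(p + s))
k = 16
103*((E(-4, -1)*(-1 + j))*2 + k) = 103*(((2*(-2 - 4)/(-4 - 1))*(-1 + 1))*2 + 16) = 103*(((2*(-6)/(-5))*0)*2 + 16) = 103*(((2*(-⅕)*(-6))*0)*2 + 16) = 103*(((12/5)*0)*2 + 16) = 103*(0*2 + 16) = 103*(0 + 16) = 103*16 = 1648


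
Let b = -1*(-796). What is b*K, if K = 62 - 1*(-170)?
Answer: 184672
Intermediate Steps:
b = 796
K = 232 (K = 62 + 170 = 232)
b*K = 796*232 = 184672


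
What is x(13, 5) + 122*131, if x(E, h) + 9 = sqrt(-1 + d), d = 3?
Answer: 15973 + sqrt(2) ≈ 15974.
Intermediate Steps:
x(E, h) = -9 + sqrt(2) (x(E, h) = -9 + sqrt(-1 + 3) = -9 + sqrt(2))
x(13, 5) + 122*131 = (-9 + sqrt(2)) + 122*131 = (-9 + sqrt(2)) + 15982 = 15973 + sqrt(2)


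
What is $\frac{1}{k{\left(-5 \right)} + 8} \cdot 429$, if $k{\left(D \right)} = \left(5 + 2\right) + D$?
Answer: $\frac{429}{10} \approx 42.9$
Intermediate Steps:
$k{\left(D \right)} = 7 + D$
$\frac{1}{k{\left(-5 \right)} + 8} \cdot 429 = \frac{1}{\left(7 - 5\right) + 8} \cdot 429 = \frac{1}{2 + 8} \cdot 429 = \frac{1}{10} \cdot 429 = \frac{429}{10}$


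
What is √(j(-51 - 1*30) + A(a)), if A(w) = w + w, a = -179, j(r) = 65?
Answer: I*√293 ≈ 17.117*I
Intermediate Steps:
A(w) = 2*w
√(j(-51 - 1*30) + A(a)) = √(65 + 2*(-179)) = √(65 - 358) = √(-293) = I*√293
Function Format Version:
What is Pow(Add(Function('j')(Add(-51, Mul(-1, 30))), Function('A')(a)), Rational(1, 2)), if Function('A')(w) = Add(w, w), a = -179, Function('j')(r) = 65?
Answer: Mul(I, Pow(293, Rational(1, 2))) ≈ Mul(17.117, I)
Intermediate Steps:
Function('A')(w) = Mul(2, w)
Pow(Add(Function('j')(Add(-51, Mul(-1, 30))), Function('A')(a)), Rational(1, 2)) = Pow(Add(65, Mul(2, -179)), Rational(1, 2)) = Pow(Add(65, -358), Rational(1, 2)) = Pow(-293, Rational(1, 2)) = Mul(I, Pow(293, Rational(1, 2)))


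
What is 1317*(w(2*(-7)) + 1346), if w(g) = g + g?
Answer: 1735806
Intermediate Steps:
w(g) = 2*g
1317*(w(2*(-7)) + 1346) = 1317*(2*(2*(-7)) + 1346) = 1317*(2*(-14) + 1346) = 1317*(-28 + 1346) = 1317*1318 = 1735806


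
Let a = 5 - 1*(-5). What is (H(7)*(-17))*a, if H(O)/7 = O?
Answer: -8330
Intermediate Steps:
a = 10 (a = 5 + 5 = 10)
H(O) = 7*O
(H(7)*(-17))*a = ((7*7)*(-17))*10 = (49*(-17))*10 = -833*10 = -8330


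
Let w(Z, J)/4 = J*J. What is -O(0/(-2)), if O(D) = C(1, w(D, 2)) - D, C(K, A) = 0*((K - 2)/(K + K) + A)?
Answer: 0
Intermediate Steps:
w(Z, J) = 4*J² (w(Z, J) = 4*(J*J) = 4*J²)
C(K, A) = 0 (C(K, A) = 0*((-2 + K)/((2*K)) + A) = 0*((-2 + K)*(1/(2*K)) + A) = 0*((-2 + K)/(2*K) + A) = 0*(A + (-2 + K)/(2*K)) = 0)
O(D) = -D (O(D) = 0 - D = -D)
-O(0/(-2)) = -(-1)*0/(-2) = -(-1)*0*(-½) = -(-1)*0 = -1*0 = 0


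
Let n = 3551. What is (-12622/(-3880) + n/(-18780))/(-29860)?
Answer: -2790791/27197383800 ≈ -0.00010261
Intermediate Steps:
(-12622/(-3880) + n/(-18780))/(-29860) = (-12622/(-3880) + 3551/(-18780))/(-29860) = (-12622*(-1/3880) + 3551*(-1/18780))*(-1/29860) = (6311/1940 - 3551/18780)*(-1/29860) = (2790791/910830)*(-1/29860) = -2790791/27197383800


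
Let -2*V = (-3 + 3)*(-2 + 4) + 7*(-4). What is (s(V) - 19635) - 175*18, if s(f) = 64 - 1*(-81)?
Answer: -22640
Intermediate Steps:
V = 14 (V = -((-3 + 3)*(-2 + 4) + 7*(-4))/2 = -(0*2 - 28)/2 = -(0 - 28)/2 = -1/2*(-28) = 14)
s(f) = 145 (s(f) = 64 + 81 = 145)
(s(V) - 19635) - 175*18 = (145 - 19635) - 175*18 = -19490 - 3150 = -22640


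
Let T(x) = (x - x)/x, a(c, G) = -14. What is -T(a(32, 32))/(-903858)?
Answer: 0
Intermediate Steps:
T(x) = 0 (T(x) = 0/x = 0)
-T(a(32, 32))/(-903858) = -0/(-903858) = -0*(-1)/903858 = -1*0 = 0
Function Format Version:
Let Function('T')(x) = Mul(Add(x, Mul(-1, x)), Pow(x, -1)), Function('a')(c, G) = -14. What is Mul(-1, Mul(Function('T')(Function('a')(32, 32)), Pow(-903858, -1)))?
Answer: 0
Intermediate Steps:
Function('T')(x) = 0 (Function('T')(x) = Mul(0, Pow(x, -1)) = 0)
Mul(-1, Mul(Function('T')(Function('a')(32, 32)), Pow(-903858, -1))) = Mul(-1, Mul(0, Pow(-903858, -1))) = Mul(-1, Mul(0, Rational(-1, 903858))) = Mul(-1, 0) = 0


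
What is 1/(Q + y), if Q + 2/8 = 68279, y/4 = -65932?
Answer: -4/781797 ≈ -5.1164e-6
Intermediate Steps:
y = -263728 (y = 4*(-65932) = -263728)
Q = 273115/4 (Q = -¼ + 68279 = 273115/4 ≈ 68279.)
1/(Q + y) = 1/(273115/4 - 263728) = 1/(-781797/4) = -4/781797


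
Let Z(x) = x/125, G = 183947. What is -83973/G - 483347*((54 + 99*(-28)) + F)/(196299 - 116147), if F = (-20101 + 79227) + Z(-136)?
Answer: -78361848194772897/230370624125 ≈ -3.4016e+5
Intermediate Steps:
Z(x) = x/125 (Z(x) = x*(1/125) = x/125)
F = 7390614/125 (F = (-20101 + 79227) + (1/125)*(-136) = 59126 - 136/125 = 7390614/125 ≈ 59125.)
-83973/G - 483347*((54 + 99*(-28)) + F)/(196299 - 116147) = -83973/183947 - 483347*((54 + 99*(-28)) + 7390614/125)/(196299 - 116147) = -83973*1/183947 - 483347/(80152/((54 - 2772) + 7390614/125)) = -83973/183947 - 483347/(80152/(-2718 + 7390614/125)) = -83973/183947 - 483347/(80152/(7050864/125)) = -83973/183947 - 483347/(80152*(125/7050864)) = -83973/183947 - 483347/1252375/881358 = -83973/183947 - 483347*881358/1252375 = -83973/183947 - 426001745226/1252375 = -78361848194772897/230370624125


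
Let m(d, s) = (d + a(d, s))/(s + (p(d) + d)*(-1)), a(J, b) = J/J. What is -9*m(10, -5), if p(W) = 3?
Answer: 11/2 ≈ 5.5000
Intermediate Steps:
a(J, b) = 1
m(d, s) = (1 + d)/(-3 + s - d) (m(d, s) = (d + 1)/(s + (3 + d)*(-1)) = (1 + d)/(s + (-3 - d)) = (1 + d)/(-3 + s - d))
-9*m(10, -5) = -9*(1 + 10)/(-3 - 5 - 1*10) = -9*11/(-3 - 5 - 10) = -9*11/(-18) = -(-1)*11/2 = -9*(-11/18) = 11/2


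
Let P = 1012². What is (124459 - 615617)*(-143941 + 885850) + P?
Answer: -364393516478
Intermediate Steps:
P = 1024144
(124459 - 615617)*(-143941 + 885850) + P = (124459 - 615617)*(-143941 + 885850) + 1024144 = -491158*741909 + 1024144 = -364394540622 + 1024144 = -364393516478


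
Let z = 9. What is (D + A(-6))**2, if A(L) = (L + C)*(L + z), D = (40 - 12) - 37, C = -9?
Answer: 2916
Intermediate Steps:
D = -9 (D = 28 - 37 = -9)
A(L) = (-9 + L)*(9 + L) (A(L) = (L - 9)*(L + 9) = (-9 + L)*(9 + L))
(D + A(-6))**2 = (-9 + (-81 + (-6)**2))**2 = (-9 + (-81 + 36))**2 = (-9 - 45)**2 = (-54)**2 = 2916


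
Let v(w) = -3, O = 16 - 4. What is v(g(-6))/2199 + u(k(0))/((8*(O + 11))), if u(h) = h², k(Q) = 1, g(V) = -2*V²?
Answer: 549/134872 ≈ 0.0040705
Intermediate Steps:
O = 12
v(g(-6))/2199 + u(k(0))/((8*(O + 11))) = -3/2199 + 1²/((8*(12 + 11))) = -3*1/2199 + 1/(8*23) = -1/733 + 1/184 = 549/134872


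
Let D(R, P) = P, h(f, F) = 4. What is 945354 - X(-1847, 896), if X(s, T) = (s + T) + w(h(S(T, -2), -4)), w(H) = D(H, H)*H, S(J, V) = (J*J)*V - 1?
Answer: 946289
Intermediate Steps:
S(J, V) = -1 + V*J² (S(J, V) = J²*V - 1 = V*J² - 1 = -1 + V*J²)
w(H) = H² (w(H) = H*H = H²)
X(s, T) = 16 + T + s (X(s, T) = (s + T) + 4² = (T + s) + 16 = 16 + T + s)
945354 - X(-1847, 896) = 945354 - (16 + 896 - 1847) = 945354 - 1*(-935) = 945354 + 935 = 946289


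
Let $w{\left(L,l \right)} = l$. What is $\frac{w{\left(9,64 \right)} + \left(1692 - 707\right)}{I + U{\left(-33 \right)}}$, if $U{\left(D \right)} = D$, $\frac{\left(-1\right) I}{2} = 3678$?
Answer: $- \frac{1049}{7389} \approx -0.14197$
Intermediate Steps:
$I = -7356$ ($I = \left(-2\right) 3678 = -7356$)
$\frac{w{\left(9,64 \right)} + \left(1692 - 707\right)}{I + U{\left(-33 \right)}} = \frac{64 + \left(1692 - 707\right)}{-7356 - 33} = \frac{64 + \left(1692 - 707\right)}{-7389} = \left(64 + 985\right) \left(- \frac{1}{7389}\right) = 1049 \left(- \frac{1}{7389}\right) = - \frac{1049}{7389}$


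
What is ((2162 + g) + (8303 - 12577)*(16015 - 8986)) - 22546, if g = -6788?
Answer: -30069118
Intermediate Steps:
((2162 + g) + (8303 - 12577)*(16015 - 8986)) - 22546 = ((2162 - 6788) + (8303 - 12577)*(16015 - 8986)) - 22546 = (-4626 - 4274*7029) - 22546 = (-4626 - 30041946) - 22546 = -30046572 - 22546 = -30069118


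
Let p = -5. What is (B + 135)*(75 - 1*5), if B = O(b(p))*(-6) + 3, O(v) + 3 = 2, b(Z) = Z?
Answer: 10080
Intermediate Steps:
O(v) = -1 (O(v) = -3 + 2 = -1)
B = 9 (B = -1*(-6) + 3 = 6 + 3 = 9)
(B + 135)*(75 - 1*5) = (9 + 135)*(75 - 1*5) = 144*(75 - 5) = 144*70 = 10080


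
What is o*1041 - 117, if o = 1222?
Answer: 1271985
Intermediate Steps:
o*1041 - 117 = 1222*1041 - 117 = 1272102 - 117 = 1271985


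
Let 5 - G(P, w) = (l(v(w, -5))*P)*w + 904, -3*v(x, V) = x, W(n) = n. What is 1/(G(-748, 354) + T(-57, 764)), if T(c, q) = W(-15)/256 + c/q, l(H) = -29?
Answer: -48896/375514783345 ≈ -1.3021e-7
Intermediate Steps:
v(x, V) = -x/3
T(c, q) = -15/256 + c/q
G(P, w) = -899 + 29*P*w (G(P, w) = 5 - ((-29*P)*w + 904) = 5 - (-29*P*w + 904) = 5 - (904 - 29*P*w) = 5 + (-904 + 29*P*w) = -899 + 29*P*w)
1/(G(-748, 354) + T(-57, 764)) = 1/((-899 + 29*(-748)*354) + (-15/256 - 57/764)) = 1/((-899 - 7678968) + (-15/256 - 57*1/764)) = 1/(-7679867 + (-15/256 - 57/764)) = 1/(-7679867 - 6513/48896) = 1/(-375514783345/48896) = -48896/375514783345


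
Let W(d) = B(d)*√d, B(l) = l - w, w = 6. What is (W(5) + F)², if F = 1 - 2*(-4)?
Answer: (9 - √5)² ≈ 45.751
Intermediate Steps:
F = 9 (F = 1 + 8 = 9)
B(l) = -6 + l (B(l) = l - 1*6 = l - 6 = -6 + l)
W(d) = √d*(-6 + d) (W(d) = (-6 + d)*√d = √d*(-6 + d))
(W(5) + F)² = (√5*(-6 + 5) + 9)² = (√5*(-1) + 9)² = (-√5 + 9)² = (9 - √5)²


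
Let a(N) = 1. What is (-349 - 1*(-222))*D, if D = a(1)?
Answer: -127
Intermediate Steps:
D = 1
(-349 - 1*(-222))*D = (-349 - 1*(-222))*1 = (-349 + 222)*1 = -127*1 = -127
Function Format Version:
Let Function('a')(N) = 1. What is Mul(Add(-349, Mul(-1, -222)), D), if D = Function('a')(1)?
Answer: -127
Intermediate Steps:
D = 1
Mul(Add(-349, Mul(-1, -222)), D) = Mul(Add(-349, Mul(-1, -222)), 1) = Mul(Add(-349, 222), 1) = Mul(-127, 1) = -127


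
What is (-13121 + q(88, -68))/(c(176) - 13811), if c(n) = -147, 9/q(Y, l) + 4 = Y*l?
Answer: 26189519/27860168 ≈ 0.94003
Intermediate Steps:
q(Y, l) = 9/(-4 + Y*l)
(-13121 + q(88, -68))/(c(176) - 13811) = (-13121 + 9/(-4 + 88*(-68)))/(-147 - 13811) = (-13121 + 9/(-4 - 5984))/(-13958) = (-13121 + 9/(-5988))*(-1/13958) = (-13121 + 9*(-1/5988))*(-1/13958) = (-13121 - 3/1996)*(-1/13958) = -26189519/1996*(-1/13958) = 26189519/27860168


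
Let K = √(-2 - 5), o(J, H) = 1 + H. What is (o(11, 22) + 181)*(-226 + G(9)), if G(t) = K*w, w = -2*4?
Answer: -46104 - 1632*I*√7 ≈ -46104.0 - 4317.9*I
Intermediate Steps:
K = I*√7 (K = √(-7) = I*√7 ≈ 2.6458*I)
w = -8
G(t) = -8*I*√7 (G(t) = (I*√7)*(-8) = -8*I*√7)
(o(11, 22) + 181)*(-226 + G(9)) = ((1 + 22) + 181)*(-226 - 8*I*√7) = (23 + 181)*(-226 - 8*I*√7) = 204*(-226 - 8*I*√7) = -46104 - 1632*I*√7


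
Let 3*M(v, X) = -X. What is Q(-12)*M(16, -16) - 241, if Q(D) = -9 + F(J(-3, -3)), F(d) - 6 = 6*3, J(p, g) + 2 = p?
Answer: -161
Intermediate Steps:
J(p, g) = -2 + p
F(d) = 24 (F(d) = 6 + 6*3 = 6 + 18 = 24)
Q(D) = 15 (Q(D) = -9 + 24 = 15)
M(v, X) = -X/3 (M(v, X) = (-X)/3 = -X/3)
Q(-12)*M(16, -16) - 241 = 15*(-1/3*(-16)) - 241 = 15*(16/3) - 241 = 80 - 241 = -161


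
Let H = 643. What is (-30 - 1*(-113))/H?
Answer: 83/643 ≈ 0.12908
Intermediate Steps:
(-30 - 1*(-113))/H = (-30 - 1*(-113))/643 = (-30 + 113)*(1/643) = 83*(1/643) = 83/643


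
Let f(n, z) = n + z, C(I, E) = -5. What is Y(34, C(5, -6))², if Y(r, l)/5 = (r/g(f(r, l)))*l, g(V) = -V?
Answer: 722500/841 ≈ 859.10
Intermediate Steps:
Y(r, l) = 5*l*r/(-l - r) (Y(r, l) = 5*((r/((-(r + l))))*l) = 5*((r/((-(l + r))))*l) = 5*((r/(-l - r))*l) = 5*(l*r/(-l - r)) = 5*l*r/(-l - r))
Y(34, C(5, -6))² = (-5*(-5)*34/(-5 + 34))² = (-5*(-5)*34/29)² = (-5*(-5)*34*1/29)² = (850/29)² = 722500/841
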